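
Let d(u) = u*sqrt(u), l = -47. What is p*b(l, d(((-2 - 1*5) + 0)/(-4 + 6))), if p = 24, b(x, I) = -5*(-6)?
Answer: 720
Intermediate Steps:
d(u) = u**(3/2)
b(x, I) = 30
p*b(l, d(((-2 - 1*5) + 0)/(-4 + 6))) = 24*30 = 720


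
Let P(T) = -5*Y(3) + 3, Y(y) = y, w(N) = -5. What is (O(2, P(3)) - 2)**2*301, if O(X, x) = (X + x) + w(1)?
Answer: 86989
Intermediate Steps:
P(T) = -12 (P(T) = -5*3 + 3 = -15 + 3 = -12)
O(X, x) = -5 + X + x (O(X, x) = (X + x) - 5 = -5 + X + x)
(O(2, P(3)) - 2)**2*301 = ((-5 + 2 - 12) - 2)**2*301 = (-15 - 2)**2*301 = (-17)**2*301 = 289*301 = 86989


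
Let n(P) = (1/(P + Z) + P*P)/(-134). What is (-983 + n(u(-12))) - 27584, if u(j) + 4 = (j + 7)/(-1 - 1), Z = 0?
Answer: -45935755/1608 ≈ -28567.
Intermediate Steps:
u(j) = -15/2 - j/2 (u(j) = -4 + (j + 7)/(-1 - 1) = -4 + (7 + j)/(-2) = -4 + (7 + j)*(-1/2) = -4 + (-7/2 - j/2) = -15/2 - j/2)
n(P) = -1/(134*P) - P**2/134 (n(P) = (1/(P + 0) + P*P)/(-134) = (1/P + P**2)*(-1/134) = -1/(134*P) - P**2/134)
(-983 + n(u(-12))) - 27584 = (-983 + (-1 - (-15/2 - 1/2*(-12))**3)/(134*(-15/2 - 1/2*(-12)))) - 27584 = (-983 + (-1 - (-15/2 + 6)**3)/(134*(-15/2 + 6))) - 27584 = (-983 + (-1 - (-3/2)**3)/(134*(-3/2))) - 27584 = (-983 + (1/134)*(-2/3)*(-1 - 1*(-27/8))) - 27584 = (-983 + (1/134)*(-2/3)*(-1 + 27/8)) - 27584 = (-983 + (1/134)*(-2/3)*(19/8)) - 27584 = (-983 - 19/1608) - 27584 = -1580683/1608 - 27584 = -45935755/1608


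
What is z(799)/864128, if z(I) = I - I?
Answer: 0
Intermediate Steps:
z(I) = 0
z(799)/864128 = 0/864128 = 0*(1/864128) = 0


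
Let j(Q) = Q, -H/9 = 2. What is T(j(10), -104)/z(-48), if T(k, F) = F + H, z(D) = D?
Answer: 61/24 ≈ 2.5417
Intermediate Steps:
H = -18 (H = -9*2 = -18)
T(k, F) = -18 + F (T(k, F) = F - 18 = -18 + F)
T(j(10), -104)/z(-48) = (-18 - 104)/(-48) = -122*(-1/48) = 61/24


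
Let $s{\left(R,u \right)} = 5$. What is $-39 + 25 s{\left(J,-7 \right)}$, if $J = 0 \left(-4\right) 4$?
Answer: $86$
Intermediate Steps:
$J = 0$ ($J = 0 \cdot 4 = 0$)
$-39 + 25 s{\left(J,-7 \right)} = -39 + 25 \cdot 5 = -39 + 125 = 86$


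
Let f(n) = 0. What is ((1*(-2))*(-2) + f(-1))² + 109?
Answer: 125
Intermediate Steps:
((1*(-2))*(-2) + f(-1))² + 109 = ((1*(-2))*(-2) + 0)² + 109 = (-2*(-2) + 0)² + 109 = (4 + 0)² + 109 = 4² + 109 = 16 + 109 = 125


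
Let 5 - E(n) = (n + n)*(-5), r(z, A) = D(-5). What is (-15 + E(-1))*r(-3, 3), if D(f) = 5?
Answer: -100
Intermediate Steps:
r(z, A) = 5
E(n) = 5 + 10*n (E(n) = 5 - (n + n)*(-5) = 5 - 2*n*(-5) = 5 - (-10)*n = 5 + 10*n)
(-15 + E(-1))*r(-3, 3) = (-15 + (5 + 10*(-1)))*5 = (-15 + (5 - 10))*5 = (-15 - 5)*5 = -20*5 = -100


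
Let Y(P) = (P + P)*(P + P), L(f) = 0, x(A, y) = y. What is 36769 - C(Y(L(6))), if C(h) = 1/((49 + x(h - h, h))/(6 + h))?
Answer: 1801675/49 ≈ 36769.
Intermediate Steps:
Y(P) = 4*P² (Y(P) = (2*P)*(2*P) = 4*P²)
C(h) = (6 + h)/(49 + h) (C(h) = 1/((49 + h)/(6 + h)) = (6 + h)/(49 + h))
36769 - C(Y(L(6))) = 36769 - (6 + 4*0²)/(49 + 4*0²) = 36769 - (6 + 4*0)/(49 + 4*0) = 36769 - (6 + 0)/(49 + 0) = 36769 - 6/49 = 1801675/49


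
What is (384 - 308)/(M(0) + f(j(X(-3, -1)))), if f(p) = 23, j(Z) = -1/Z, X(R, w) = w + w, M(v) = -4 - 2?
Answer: 76/17 ≈ 4.4706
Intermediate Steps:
M(v) = -6
X(R, w) = 2*w
(384 - 308)/(M(0) + f(j(X(-3, -1)))) = (384 - 308)/(-6 + 23) = 76/17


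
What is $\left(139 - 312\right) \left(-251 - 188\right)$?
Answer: $75947$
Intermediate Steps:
$\left(139 - 312\right) \left(-251 - 188\right) = - 173 \left(-251 - 188\right) = \left(-173\right) \left(-439\right) = 75947$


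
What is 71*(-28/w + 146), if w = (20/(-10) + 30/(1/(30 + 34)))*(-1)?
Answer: 1420284/137 ≈ 10367.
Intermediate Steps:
w = -1918 (w = (20*(-1/10) + 30/(1/64))*(-1) = (-2 + 30/(1/64))*(-1) = (-2 + 30*64)*(-1) = (-2 + 1920)*(-1) = 1918*(-1) = -1918)
71*(-28/w + 146) = 71*(-28/(-1918) + 146) = 71*(-28*(-1/1918) + 146) = 71*(2/137 + 146) = 71*(20004/137) = 1420284/137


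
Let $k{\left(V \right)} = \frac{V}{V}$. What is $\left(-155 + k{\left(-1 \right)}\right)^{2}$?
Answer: $23716$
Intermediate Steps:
$k{\left(V \right)} = 1$
$\left(-155 + k{\left(-1 \right)}\right)^{2} = \left(-155 + 1\right)^{2} = \left(-154\right)^{2} = 23716$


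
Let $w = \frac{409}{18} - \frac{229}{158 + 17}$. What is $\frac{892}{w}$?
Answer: $\frac{2809800}{67453} \approx 41.656$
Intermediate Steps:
$w = \frac{67453}{3150}$ ($w = 409 \cdot \frac{1}{18} - \frac{229}{175} = \frac{409}{18} - \frac{229}{175} = \frac{67453}{3150} \approx 21.414$)
$\frac{892}{w} = \frac{892}{\frac{67453}{3150}} = 892 \cdot \frac{3150}{67453} = \frac{2809800}{67453}$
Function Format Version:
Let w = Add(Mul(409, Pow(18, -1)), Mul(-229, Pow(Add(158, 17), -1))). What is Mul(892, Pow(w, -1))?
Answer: Rational(2809800, 67453) ≈ 41.656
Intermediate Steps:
w = Rational(67453, 3150) (w = Add(Mul(409, Rational(1, 18)), Mul(-229, Pow(175, -1))) = Add(Rational(409, 18), Mul(-229, Rational(1, 175))) = Add(Rational(409, 18), Rational(-229, 175)) = Rational(67453, 3150) ≈ 21.414)
Mul(892, Pow(w, -1)) = Mul(892, Pow(Rational(67453, 3150), -1)) = Mul(892, Rational(3150, 67453)) = Rational(2809800, 67453)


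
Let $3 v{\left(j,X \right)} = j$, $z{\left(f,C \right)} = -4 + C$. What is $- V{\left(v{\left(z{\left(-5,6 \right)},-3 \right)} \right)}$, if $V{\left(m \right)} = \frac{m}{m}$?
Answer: $-1$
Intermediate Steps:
$v{\left(j,X \right)} = \frac{j}{3}$
$V{\left(m \right)} = 1$
$- V{\left(v{\left(z{\left(-5,6 \right)},-3 \right)} \right)} = \left(-1\right) 1 = -1$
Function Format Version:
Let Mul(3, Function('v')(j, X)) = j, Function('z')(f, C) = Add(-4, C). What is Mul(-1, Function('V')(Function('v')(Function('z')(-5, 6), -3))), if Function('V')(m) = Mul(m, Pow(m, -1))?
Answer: -1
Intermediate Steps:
Function('v')(j, X) = Mul(Rational(1, 3), j)
Function('V')(m) = 1
Mul(-1, Function('V')(Function('v')(Function('z')(-5, 6), -3))) = Mul(-1, 1) = -1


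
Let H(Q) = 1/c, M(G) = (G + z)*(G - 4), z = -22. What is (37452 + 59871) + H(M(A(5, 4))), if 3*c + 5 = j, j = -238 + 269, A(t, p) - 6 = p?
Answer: 2530401/26 ≈ 97323.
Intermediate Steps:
A(t, p) = 6 + p
j = 31
c = 26/3 (c = -5/3 + (⅓)*31 = -5/3 + 31/3 = 26/3 ≈ 8.6667)
M(G) = (-22 + G)*(-4 + G) (M(G) = (G - 22)*(G - 4) = (-22 + G)*(-4 + G))
H(Q) = 3/26 (H(Q) = 1/(26/3) = 3/26)
(37452 + 59871) + H(M(A(5, 4))) = (37452 + 59871) + 3/26 = 97323 + 3/26 = 2530401/26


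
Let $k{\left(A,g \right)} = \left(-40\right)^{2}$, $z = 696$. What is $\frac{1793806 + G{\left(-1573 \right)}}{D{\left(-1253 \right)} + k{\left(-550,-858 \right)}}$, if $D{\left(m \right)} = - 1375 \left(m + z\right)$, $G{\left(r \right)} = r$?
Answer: $\frac{66379}{28425} \approx 2.3352$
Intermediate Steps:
$D{\left(m \right)} = -957000 - 1375 m$ ($D{\left(m \right)} = - 1375 \left(m + 696\right) = - 1375 \left(696 + m\right) = -957000 - 1375 m$)
$k{\left(A,g \right)} = 1600$
$\frac{1793806 + G{\left(-1573 \right)}}{D{\left(-1253 \right)} + k{\left(-550,-858 \right)}} = \frac{1793806 - 1573}{\left(-957000 - -1722875\right) + 1600} = \frac{1792233}{\left(-957000 + 1722875\right) + 1600} = \frac{1792233}{765875 + 1600} = \frac{1792233}{767475} = 1792233 \cdot \frac{1}{767475} = \frac{66379}{28425}$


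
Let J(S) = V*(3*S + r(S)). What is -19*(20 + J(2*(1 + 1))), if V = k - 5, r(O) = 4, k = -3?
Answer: 2052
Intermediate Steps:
V = -8 (V = -3 - 5 = -8)
J(S) = -32 - 24*S (J(S) = -8*(3*S + 4) = -8*(4 + 3*S) = -32 - 24*S)
-19*(20 + J(2*(1 + 1))) = -19*(20 + (-32 - 48*(1 + 1))) = -19*(20 + (-32 - 48*2)) = -19*(20 + (-32 - 24*4)) = -19*(20 + (-32 - 96)) = -19*(20 - 128) = -19*(-108) = 2052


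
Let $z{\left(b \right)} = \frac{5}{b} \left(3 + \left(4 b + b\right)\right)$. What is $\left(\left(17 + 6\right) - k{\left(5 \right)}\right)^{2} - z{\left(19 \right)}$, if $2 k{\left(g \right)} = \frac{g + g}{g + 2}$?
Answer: $\frac{438374}{931} \approx 470.86$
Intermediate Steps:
$k{\left(g \right)} = \frac{g}{2 + g}$ ($k{\left(g \right)} = \frac{\left(g + g\right) \frac{1}{g + 2}}{2} = \frac{2 g \frac{1}{2 + g}}{2} = \frac{g}{2 + g}$)
$z{\left(b \right)} = \frac{5 \left(3 + 5 b\right)}{b}$ ($z{\left(b \right)} = \frac{5}{b} \left(3 + 5 b\right) = \frac{5 \left(3 + 5 b\right)}{b}$)
$\left(\left(17 + 6\right) - k{\left(5 \right)}\right)^{2} - z{\left(19 \right)} = \left(\left(17 + 6\right) - \frac{5}{2 + 5}\right)^{2} - \left(25 + \frac{15}{19}\right) = \left(23 - \frac{5}{7}\right)^{2} - \left(25 + 15 \cdot \frac{1}{19}\right) = \left(23 - 5 \cdot \frac{1}{7}\right)^{2} - \left(25 + \frac{15}{19}\right) = \left(23 - \frac{5}{7}\right)^{2} - \frac{490}{19} = \left(\frac{156}{7}\right)^{2} - \frac{490}{19} = \frac{24336}{49} - \frac{490}{19} = \frac{438374}{931}$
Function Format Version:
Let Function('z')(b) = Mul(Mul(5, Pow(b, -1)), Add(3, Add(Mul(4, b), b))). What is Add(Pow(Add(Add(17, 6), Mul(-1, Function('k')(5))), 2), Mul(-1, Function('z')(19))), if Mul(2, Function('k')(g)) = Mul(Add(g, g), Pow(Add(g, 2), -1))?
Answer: Rational(438374, 931) ≈ 470.86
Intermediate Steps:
Function('k')(g) = Mul(g, Pow(Add(2, g), -1)) (Function('k')(g) = Mul(Rational(1, 2), Mul(Add(g, g), Pow(Add(g, 2), -1))) = Mul(Rational(1, 2), Mul(Mul(2, g), Pow(Add(2, g), -1))) = Mul(Rational(1, 2), Mul(2, g, Pow(Add(2, g), -1))) = Mul(g, Pow(Add(2, g), -1)))
Function('z')(b) = Mul(5, Pow(b, -1), Add(3, Mul(5, b))) (Function('z')(b) = Mul(Mul(5, Pow(b, -1)), Add(3, Mul(5, b))) = Mul(5, Pow(b, -1), Add(3, Mul(5, b))))
Add(Pow(Add(Add(17, 6), Mul(-1, Function('k')(5))), 2), Mul(-1, Function('z')(19))) = Add(Pow(Add(Add(17, 6), Mul(-1, Mul(5, Pow(Add(2, 5), -1)))), 2), Mul(-1, Add(25, Mul(15, Pow(19, -1))))) = Add(Pow(Add(23, Mul(-1, Mul(5, Pow(7, -1)))), 2), Mul(-1, Add(25, Mul(15, Rational(1, 19))))) = Add(Pow(Add(23, Mul(-1, Mul(5, Rational(1, 7)))), 2), Mul(-1, Add(25, Rational(15, 19)))) = Add(Pow(Add(23, Mul(-1, Rational(5, 7))), 2), Mul(-1, Rational(490, 19))) = Add(Pow(Add(23, Rational(-5, 7)), 2), Rational(-490, 19)) = Add(Pow(Rational(156, 7), 2), Rational(-490, 19)) = Add(Rational(24336, 49), Rational(-490, 19)) = Rational(438374, 931)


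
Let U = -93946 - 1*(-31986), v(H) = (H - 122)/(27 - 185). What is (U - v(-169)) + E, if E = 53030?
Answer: -1411231/158 ≈ -8931.8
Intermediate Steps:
v(H) = 61/79 - H/158 (v(H) = (-122 + H)/(-158) = (-122 + H)*(-1/158) = 61/79 - H/158)
U = -61960 (U = -93946 + 31986 = -61960)
(U - v(-169)) + E = (-61960 - (61/79 - 1/158*(-169))) + 53030 = (-61960 - (61/79 + 169/158)) + 53030 = (-61960 - 1*291/158) + 53030 = (-61960 - 291/158) + 53030 = -9789971/158 + 53030 = -1411231/158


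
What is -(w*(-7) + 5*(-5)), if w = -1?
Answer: 18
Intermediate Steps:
-(w*(-7) + 5*(-5)) = -(-1*(-7) + 5*(-5)) = -(7 - 25) = -1*(-18) = 18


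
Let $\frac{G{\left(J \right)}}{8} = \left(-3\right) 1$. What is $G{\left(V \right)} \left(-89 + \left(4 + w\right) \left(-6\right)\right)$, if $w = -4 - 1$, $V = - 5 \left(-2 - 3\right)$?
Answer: $1992$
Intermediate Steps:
$V = 25$ ($V = \left(-5\right) \left(-5\right) = 25$)
$w = -5$
$G{\left(J \right)} = -24$ ($G{\left(J \right)} = 8 \left(\left(-3\right) 1\right) = 8 \left(-3\right) = -24$)
$G{\left(V \right)} \left(-89 + \left(4 + w\right) \left(-6\right)\right) = - 24 \left(-89 + \left(4 - 5\right) \left(-6\right)\right) = - 24 \left(-89 - -6\right) = - 24 \left(-89 + 6\right) = \left(-24\right) \left(-83\right) = 1992$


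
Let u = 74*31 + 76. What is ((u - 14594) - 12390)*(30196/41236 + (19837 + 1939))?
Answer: -5525752740462/10309 ≈ -5.3601e+8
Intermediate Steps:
u = 2370 (u = 2294 + 76 = 2370)
((u - 14594) - 12390)*(30196/41236 + (19837 + 1939)) = ((2370 - 14594) - 12390)*(30196/41236 + (19837 + 1939)) = (-12224 - 12390)*(30196*(1/41236) + 21776) = -24614*(7549/10309 + 21776) = -24614*224496333/10309 = -5525752740462/10309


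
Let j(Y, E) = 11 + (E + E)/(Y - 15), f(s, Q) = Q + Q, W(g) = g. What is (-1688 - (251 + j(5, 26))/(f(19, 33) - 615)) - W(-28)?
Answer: -1518472/915 ≈ -1659.5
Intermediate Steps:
f(s, Q) = 2*Q
j(Y, E) = 11 + 2*E/(-15 + Y) (j(Y, E) = 11 + (2*E)/(-15 + Y) = 11 + 2*E/(-15 + Y))
(-1688 - (251 + j(5, 26))/(f(19, 33) - 615)) - W(-28) = (-1688 - (251 + (-165 + 2*26 + 11*5)/(-15 + 5))/(2*33 - 615)) - 1*(-28) = (-1688 - (251 + (-165 + 52 + 55)/(-10))/(66 - 615)) + 28 = (-1688 - (251 - ⅒*(-58))/(-549)) + 28 = (-1688 - (251 + 29/5)*(-1)/549) + 28 = (-1688 - 1284*(-1)/(5*549)) + 28 = (-1688 - 1*(-428/915)) + 28 = (-1688 + 428/915) + 28 = -1544092/915 + 28 = -1518472/915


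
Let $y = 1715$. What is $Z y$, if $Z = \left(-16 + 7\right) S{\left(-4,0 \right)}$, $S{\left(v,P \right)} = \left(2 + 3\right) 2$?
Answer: $-154350$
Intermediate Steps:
$S{\left(v,P \right)} = 10$ ($S{\left(v,P \right)} = 5 \cdot 2 = 10$)
$Z = -90$ ($Z = \left(-16 + 7\right) 10 = \left(-9\right) 10 = -90$)
$Z y = \left(-90\right) 1715 = -154350$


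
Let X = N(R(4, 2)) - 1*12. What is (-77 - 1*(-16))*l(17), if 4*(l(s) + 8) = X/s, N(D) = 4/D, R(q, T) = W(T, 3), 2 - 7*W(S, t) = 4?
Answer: 17385/34 ≈ 511.32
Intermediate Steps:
W(S, t) = -2/7 (W(S, t) = 2/7 - ⅐*4 = 2/7 - 4/7 = -2/7)
R(q, T) = -2/7
X = -26 (X = 4/(-2/7) - 1*12 = 4*(-7/2) - 12 = -14 - 12 = -26)
l(s) = -8 - 13/(2*s) (l(s) = -8 + (-26/s)/4 = -8 - 13/(2*s))
(-77 - 1*(-16))*l(17) = (-77 - 1*(-16))*(-8 - 13/2/17) = (-77 + 16)*(-8 - 13/2*1/17) = -61*(-8 - 13/34) = -61*(-285/34) = 17385/34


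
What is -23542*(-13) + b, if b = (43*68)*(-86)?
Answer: 54582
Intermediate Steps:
b = -251464 (b = 2924*(-86) = -251464)
-23542*(-13) + b = -23542*(-13) - 251464 = 306046 - 251464 = 54582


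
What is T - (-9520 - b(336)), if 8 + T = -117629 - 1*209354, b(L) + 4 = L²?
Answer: -204579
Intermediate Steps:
b(L) = -4 + L²
T = -326991 (T = -8 + (-117629 - 1*209354) = -8 + (-117629 - 209354) = -8 - 326983 = -326991)
T - (-9520 - b(336)) = -326991 - (-9520 - (-4 + 336²)) = -326991 - (-9520 - (-4 + 112896)) = -326991 - (-9520 - 1*112892) = -326991 - (-9520 - 112892) = -326991 - 1*(-122412) = -326991 + 122412 = -204579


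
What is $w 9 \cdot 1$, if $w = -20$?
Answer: $-180$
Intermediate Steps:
$w 9 \cdot 1 = \left(-20\right) 9 \cdot 1 = \left(-180\right) 1 = -180$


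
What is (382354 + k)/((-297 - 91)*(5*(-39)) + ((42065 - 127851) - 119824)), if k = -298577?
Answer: -83777/129950 ≈ -0.64469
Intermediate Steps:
(382354 + k)/((-297 - 91)*(5*(-39)) + ((42065 - 127851) - 119824)) = (382354 - 298577)/((-297 - 91)*(5*(-39)) + ((42065 - 127851) - 119824)) = 83777/(-388*(-195) + (-85786 - 119824)) = 83777/(75660 - 205610) = 83777/(-129950) = 83777*(-1/129950) = -83777/129950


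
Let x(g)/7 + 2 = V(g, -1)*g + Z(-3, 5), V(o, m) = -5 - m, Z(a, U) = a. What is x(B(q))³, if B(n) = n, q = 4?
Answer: -3176523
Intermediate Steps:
x(g) = -35 - 28*g (x(g) = -14 + 7*((-5 - 1*(-1))*g - 3) = -14 + 7*((-5 + 1)*g - 3) = -14 + 7*(-4*g - 3) = -14 + 7*(-3 - 4*g) = -14 + (-21 - 28*g) = -35 - 28*g)
x(B(q))³ = (-35 - 28*4)³ = (-35 - 112)³ = (-147)³ = -3176523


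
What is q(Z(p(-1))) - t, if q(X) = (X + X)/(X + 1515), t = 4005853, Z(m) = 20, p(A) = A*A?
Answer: -1229796863/307 ≈ -4.0059e+6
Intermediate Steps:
p(A) = A²
q(X) = 2*X/(1515 + X) (q(X) = (2*X)/(1515 + X) = 2*X/(1515 + X))
q(Z(p(-1))) - t = 2*20/(1515 + 20) - 1*4005853 = 2*20/1535 - 4005853 = 2*20*(1/1535) - 4005853 = 8/307 - 4005853 = -1229796863/307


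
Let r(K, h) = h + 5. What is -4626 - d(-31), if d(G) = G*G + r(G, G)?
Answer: -5561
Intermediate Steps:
r(K, h) = 5 + h
d(G) = 5 + G + G² (d(G) = G*G + (5 + G) = G² + (5 + G) = 5 + G + G²)
-4626 - d(-31) = -4626 - (5 - 31 + (-31)²) = -4626 - (5 - 31 + 961) = -4626 - 1*935 = -4626 - 935 = -5561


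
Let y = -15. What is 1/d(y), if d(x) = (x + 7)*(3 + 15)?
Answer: -1/144 ≈ -0.0069444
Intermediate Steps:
d(x) = 126 + 18*x (d(x) = (7 + x)*18 = 126 + 18*x)
1/d(y) = 1/(126 + 18*(-15)) = 1/(126 - 270) = 1/(-144) = -1/144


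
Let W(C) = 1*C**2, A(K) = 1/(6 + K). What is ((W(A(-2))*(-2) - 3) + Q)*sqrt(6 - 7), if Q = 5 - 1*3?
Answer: -9*I/8 ≈ -1.125*I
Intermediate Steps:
W(C) = C**2
Q = 2 (Q = 5 - 3 = 2)
((W(A(-2))*(-2) - 3) + Q)*sqrt(6 - 7) = (((1/(6 - 2))**2*(-2) - 3) + 2)*sqrt(6 - 7) = (((1/4)**2*(-2) - 3) + 2)*sqrt(-1) = (((1/4)**2*(-2) - 3) + 2)*I = (((1/16)*(-2) - 3) + 2)*I = ((-1/8 - 3) + 2)*I = (-25/8 + 2)*I = -9*I/8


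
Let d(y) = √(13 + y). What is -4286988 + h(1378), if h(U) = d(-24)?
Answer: -4286988 + I*√11 ≈ -4.287e+6 + 3.3166*I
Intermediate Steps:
h(U) = I*√11 (h(U) = √(13 - 24) = √(-11) = I*√11)
-4286988 + h(1378) = -4286988 + I*√11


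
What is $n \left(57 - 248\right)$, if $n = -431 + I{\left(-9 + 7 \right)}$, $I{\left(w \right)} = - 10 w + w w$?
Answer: $77737$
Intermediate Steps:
$I{\left(w \right)} = w^{2} - 10 w$ ($I{\left(w \right)} = - 10 w + w^{2} = w^{2} - 10 w$)
$n = -407$ ($n = -431 + \left(-9 + 7\right) \left(-10 + \left(-9 + 7\right)\right) = -431 - 2 \left(-10 - 2\right) = -431 - -24 = -431 + 24 = -407$)
$n \left(57 - 248\right) = - 407 \left(57 - 248\right) = \left(-407\right) \left(-191\right) = 77737$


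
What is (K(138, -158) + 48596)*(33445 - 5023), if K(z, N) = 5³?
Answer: 1384748262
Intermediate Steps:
K(z, N) = 125
(K(138, -158) + 48596)*(33445 - 5023) = (125 + 48596)*(33445 - 5023) = 48721*28422 = 1384748262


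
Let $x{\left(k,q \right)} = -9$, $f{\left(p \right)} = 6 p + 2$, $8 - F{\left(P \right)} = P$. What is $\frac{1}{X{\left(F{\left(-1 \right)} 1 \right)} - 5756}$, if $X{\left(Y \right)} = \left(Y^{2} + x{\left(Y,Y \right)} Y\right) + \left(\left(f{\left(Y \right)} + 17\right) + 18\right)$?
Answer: $- \frac{1}{5665} \approx -0.00017652$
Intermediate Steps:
$F{\left(P \right)} = 8 - P$
$f{\left(p \right)} = 2 + 6 p$
$X{\left(Y \right)} = 37 + Y^{2} - 3 Y$ ($X{\left(Y \right)} = \left(Y^{2} - 9 Y\right) + \left(\left(\left(2 + 6 Y\right) + 17\right) + 18\right) = \left(Y^{2} - 9 Y\right) + \left(\left(19 + 6 Y\right) + 18\right) = \left(Y^{2} - 9 Y\right) + \left(37 + 6 Y\right) = 37 + Y^{2} - 3 Y$)
$\frac{1}{X{\left(F{\left(-1 \right)} 1 \right)} - 5756} = \frac{1}{\left(37 + \left(\left(8 - -1\right) 1\right)^{2} - 3 \left(8 - -1\right) 1\right) - 5756} = \frac{1}{\left(37 + \left(\left(8 + 1\right) 1\right)^{2} - 3 \left(8 + 1\right) 1\right) - 5756} = \frac{1}{\left(37 + \left(9 \cdot 1\right)^{2} - 3 \cdot 9 \cdot 1\right) - 5756} = \frac{1}{\left(37 + 9^{2} - 27\right) - 5756} = \frac{1}{\left(37 + 81 - 27\right) - 5756} = \frac{1}{91 - 5756} = \frac{1}{-5665} = - \frac{1}{5665}$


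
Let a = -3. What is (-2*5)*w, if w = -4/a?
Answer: -40/3 ≈ -13.333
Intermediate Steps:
w = 4/3 (w = -4/(-3) = -4*(-⅓) = 4/3 ≈ 1.3333)
(-2*5)*w = -2*5*(4/3) = -10*4/3 = -40/3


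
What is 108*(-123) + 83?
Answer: -13201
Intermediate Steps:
108*(-123) + 83 = -13284 + 83 = -13201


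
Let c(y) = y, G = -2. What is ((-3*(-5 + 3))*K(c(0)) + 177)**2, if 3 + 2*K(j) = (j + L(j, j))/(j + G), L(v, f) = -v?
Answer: 28224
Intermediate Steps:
K(j) = -3/2 (K(j) = -3/2 + ((j - j)/(j - 2))/2 = -3/2 + (0/(-2 + j))/2 = -3/2 + (1/2)*0 = -3/2 + 0 = -3/2)
((-3*(-5 + 3))*K(c(0)) + 177)**2 = (-3*(-5 + 3)*(-3/2) + 177)**2 = (-(-6)*(-3/2) + 177)**2 = (-3*(-2)*(-3/2) + 177)**2 = (6*(-3/2) + 177)**2 = (-9 + 177)**2 = 168**2 = 28224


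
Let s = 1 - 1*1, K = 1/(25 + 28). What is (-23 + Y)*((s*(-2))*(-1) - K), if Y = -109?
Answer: 132/53 ≈ 2.4906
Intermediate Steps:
K = 1/53 ≈ 0.018868
s = 0 (s = 1 - 1 = 0)
(-23 + Y)*((s*(-2))*(-1) - K) = (-23 - 109)*((0*(-2))*(-1) - 1*1/53) = -132*(0*(-1) - 1/53) = -132*(0 - 1/53) = -132*(-1/53) = 132/53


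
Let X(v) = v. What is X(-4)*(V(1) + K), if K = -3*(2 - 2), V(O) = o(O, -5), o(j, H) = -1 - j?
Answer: 8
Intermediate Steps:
V(O) = -1 - O
K = 0 (K = -3*0 = 0)
X(-4)*(V(1) + K) = -4*((-1 - 1*1) + 0) = -4*((-1 - 1) + 0) = -4*(-2 + 0) = -4*(-2) = 8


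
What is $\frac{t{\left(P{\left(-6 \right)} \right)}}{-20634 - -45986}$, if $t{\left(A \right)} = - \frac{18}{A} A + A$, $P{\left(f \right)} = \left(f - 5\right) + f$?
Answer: $- \frac{35}{25352} \approx -0.0013806$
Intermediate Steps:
$P{\left(f \right)} = -5 + 2 f$ ($P{\left(f \right)} = \left(-5 + f\right) + f = -5 + 2 f$)
$t{\left(A \right)} = -18 + A$
$\frac{t{\left(P{\left(-6 \right)} \right)}}{-20634 - -45986} = \frac{-18 + \left(-5 + 2 \left(-6\right)\right)}{-20634 - -45986} = \frac{-18 - 17}{-20634 + 45986} = \frac{-18 - 17}{25352} = \left(-35\right) \frac{1}{25352} = - \frac{35}{25352}$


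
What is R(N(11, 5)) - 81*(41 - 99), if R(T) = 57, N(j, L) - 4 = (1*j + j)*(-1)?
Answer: 4755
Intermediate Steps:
N(j, L) = 4 - 2*j (N(j, L) = 4 + (1*j + j)*(-1) = 4 + (j + j)*(-1) = 4 + (2*j)*(-1) = 4 - 2*j)
R(N(11, 5)) - 81*(41 - 99) = 57 - 81*(41 - 99) = 57 - 81*(-58) = 57 + 4698 = 4755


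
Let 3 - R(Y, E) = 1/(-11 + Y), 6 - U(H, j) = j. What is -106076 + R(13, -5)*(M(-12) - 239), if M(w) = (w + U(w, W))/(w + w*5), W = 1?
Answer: -15360949/144 ≈ -1.0667e+5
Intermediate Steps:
U(H, j) = 6 - j
R(Y, E) = 3 - 1/(-11 + Y)
M(w) = (5 + w)/(6*w) (M(w) = (w + (6 - 1*1))/(w + w*5) = (w + (6 - 1))/(w + 5*w) = (w + 5)/((6*w)) = (5 + w)*(1/(6*w)) = (5 + w)/(6*w))
-106076 + R(13, -5)*(M(-12) - 239) = -106076 + ((-34 + 3*13)/(-11 + 13))*((1/6)*(5 - 12)/(-12) - 239) = -106076 + ((-34 + 39)/2)*((1/6)*(-1/12)*(-7) - 239) = -106076 + ((1/2)*5)*(7/72 - 239) = -106076 + (5/2)*(-17201/72) = -106076 - 86005/144 = -15360949/144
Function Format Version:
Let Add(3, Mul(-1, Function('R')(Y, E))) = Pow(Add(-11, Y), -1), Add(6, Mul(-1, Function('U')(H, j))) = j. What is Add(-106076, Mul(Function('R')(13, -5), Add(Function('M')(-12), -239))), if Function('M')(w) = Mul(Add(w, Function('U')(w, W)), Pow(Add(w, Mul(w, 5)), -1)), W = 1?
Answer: Rational(-15360949, 144) ≈ -1.0667e+5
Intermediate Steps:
Function('U')(H, j) = Add(6, Mul(-1, j))
Function('R')(Y, E) = Add(3, Mul(-1, Pow(Add(-11, Y), -1)))
Function('M')(w) = Mul(Rational(1, 6), Pow(w, -1), Add(5, w)) (Function('M')(w) = Mul(Add(w, Add(6, Mul(-1, 1))), Pow(Add(w, Mul(w, 5)), -1)) = Mul(Add(w, Add(6, -1)), Pow(Add(w, Mul(5, w)), -1)) = Mul(Add(w, 5), Pow(Mul(6, w), -1)) = Mul(Add(5, w), Mul(Rational(1, 6), Pow(w, -1))) = Mul(Rational(1, 6), Pow(w, -1), Add(5, w)))
Add(-106076, Mul(Function('R')(13, -5), Add(Function('M')(-12), -239))) = Add(-106076, Mul(Mul(Pow(Add(-11, 13), -1), Add(-34, Mul(3, 13))), Add(Mul(Rational(1, 6), Pow(-12, -1), Add(5, -12)), -239))) = Add(-106076, Mul(Mul(Pow(2, -1), Add(-34, 39)), Add(Mul(Rational(1, 6), Rational(-1, 12), -7), -239))) = Add(-106076, Mul(Mul(Rational(1, 2), 5), Add(Rational(7, 72), -239))) = Add(-106076, Mul(Rational(5, 2), Rational(-17201, 72))) = Add(-106076, Rational(-86005, 144)) = Rational(-15360949, 144)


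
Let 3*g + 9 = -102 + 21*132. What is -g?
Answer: -887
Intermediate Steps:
g = 887 (g = -3 + (-102 + 21*132)/3 = -3 + (-102 + 2772)/3 = -3 + (⅓)*2670 = -3 + 890 = 887)
-g = -1*887 = -887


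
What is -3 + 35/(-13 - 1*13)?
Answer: -113/26 ≈ -4.3462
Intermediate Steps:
-3 + 35/(-13 - 1*13) = -3 + 35/(-13 - 13) = -3 + 35/(-26) = -3 - 1/26*35 = -3 - 35/26 = -113/26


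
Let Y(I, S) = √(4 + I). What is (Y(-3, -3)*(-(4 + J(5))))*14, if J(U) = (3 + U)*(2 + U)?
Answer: -840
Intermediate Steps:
J(U) = (2 + U)*(3 + U)
(Y(-3, -3)*(-(4 + J(5))))*14 = (√(4 - 3)*(-(4 + (6 + 5² + 5*5))))*14 = (√1*(-(4 + (6 + 25 + 25))))*14 = (1*(-(4 + 56)))*14 = (1*(-1*60))*14 = (1*(-60))*14 = -60*14 = -840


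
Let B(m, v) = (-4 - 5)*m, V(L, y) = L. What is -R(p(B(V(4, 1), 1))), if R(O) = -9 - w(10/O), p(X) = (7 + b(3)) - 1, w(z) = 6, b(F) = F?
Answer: 15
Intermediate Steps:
B(m, v) = -9*m
p(X) = 9 (p(X) = (7 + 3) - 1 = 10 - 1 = 9)
R(O) = -15 (R(O) = -9 - 1*6 = -9 - 6 = -15)
-R(p(B(V(4, 1), 1))) = -1*(-15) = 15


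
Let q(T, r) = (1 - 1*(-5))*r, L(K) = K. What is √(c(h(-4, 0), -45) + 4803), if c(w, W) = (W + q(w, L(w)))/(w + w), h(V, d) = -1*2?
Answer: 3*√2141/2 ≈ 69.406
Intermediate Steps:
q(T, r) = 6*r (q(T, r) = (1 + 5)*r = 6*r)
h(V, d) = -2
c(w, W) = (W + 6*w)/(2*w) (c(w, W) = (W + 6*w)/(w + w) = (W + 6*w)/((2*w)) = (W + 6*w)*(1/(2*w)) = (W + 6*w)/(2*w))
√(c(h(-4, 0), -45) + 4803) = √((3 + (½)*(-45)/(-2)) + 4803) = √((3 + (½)*(-45)*(-½)) + 4803) = √((3 + 45/4) + 4803) = √(57/4 + 4803) = √(19269/4) = 3*√2141/2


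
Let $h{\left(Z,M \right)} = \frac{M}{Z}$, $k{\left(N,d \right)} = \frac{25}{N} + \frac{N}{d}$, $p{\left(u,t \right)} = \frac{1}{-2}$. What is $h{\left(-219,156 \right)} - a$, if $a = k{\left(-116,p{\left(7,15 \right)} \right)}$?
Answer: $- \frac{1968783}{8468} \approx -232.5$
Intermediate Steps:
$p{\left(u,t \right)} = - \frac{1}{2}$
$a = \frac{26887}{116}$ ($a = \frac{25}{-116} - \frac{116}{- \frac{1}{2}} = 25 \left(- \frac{1}{116}\right) - -232 = - \frac{25}{116} + 232 = \frac{26887}{116} \approx 231.78$)
$h{\left(-219,156 \right)} - a = \frac{156}{-219} - \frac{26887}{116} = 156 \left(- \frac{1}{219}\right) - \frac{26887}{116} = - \frac{52}{73} - \frac{26887}{116} = - \frac{1968783}{8468}$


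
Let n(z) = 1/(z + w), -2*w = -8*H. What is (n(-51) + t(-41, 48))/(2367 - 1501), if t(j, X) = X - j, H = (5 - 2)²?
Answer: 667/6495 ≈ 0.10269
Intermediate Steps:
H = 9 (H = 3² = 9)
w = 36 (w = -(-4)*9 = -½*(-72) = 36)
n(z) = 1/(36 + z) (n(z) = 1/(z + 36) = 1/(36 + z))
(n(-51) + t(-41, 48))/(2367 - 1501) = (1/(36 - 51) + (48 - 1*(-41)))/(2367 - 1501) = (1/(-15) + (48 + 41))/866 = (-1/15 + 89)*(1/866) = (1334/15)*(1/866) = 667/6495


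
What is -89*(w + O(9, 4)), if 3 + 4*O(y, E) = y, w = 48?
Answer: -8811/2 ≈ -4405.5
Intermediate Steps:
O(y, E) = -3/4 + y/4
-89*(w + O(9, 4)) = -89*(48 + (-3/4 + (1/4)*9)) = -89*(48 + (-3/4 + 9/4)) = -89*(48 + 3/2) = -89*99/2 = -8811/2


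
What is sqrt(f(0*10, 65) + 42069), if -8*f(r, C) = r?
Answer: sqrt(42069) ≈ 205.11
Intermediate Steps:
f(r, C) = -r/8
sqrt(f(0*10, 65) + 42069) = sqrt(-0*10 + 42069) = sqrt(-1/8*0 + 42069) = sqrt(0 + 42069) = sqrt(42069)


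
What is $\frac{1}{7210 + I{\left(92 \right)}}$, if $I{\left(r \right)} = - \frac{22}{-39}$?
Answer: $\frac{39}{281212} \approx 0.00013869$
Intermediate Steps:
$I{\left(r \right)} = \frac{22}{39}$ ($I{\left(r \right)} = \left(-22\right) \left(- \frac{1}{39}\right) = \frac{22}{39}$)
$\frac{1}{7210 + I{\left(92 \right)}} = \frac{1}{7210 + \frac{22}{39}} = \frac{1}{\frac{281212}{39}} = \frac{39}{281212}$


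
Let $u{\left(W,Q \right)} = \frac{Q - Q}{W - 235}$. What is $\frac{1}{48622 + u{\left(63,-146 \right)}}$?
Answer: $\frac{1}{48622} \approx 2.0567 \cdot 10^{-5}$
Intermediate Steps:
$u{\left(W,Q \right)} = 0$ ($u{\left(W,Q \right)} = \frac{0}{-235 + W} = 0$)
$\frac{1}{48622 + u{\left(63,-146 \right)}} = \frac{1}{48622 + 0} = \frac{1}{48622}$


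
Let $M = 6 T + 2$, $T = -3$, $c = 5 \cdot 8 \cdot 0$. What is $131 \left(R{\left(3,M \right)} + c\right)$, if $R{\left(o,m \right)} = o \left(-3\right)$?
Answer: $-1179$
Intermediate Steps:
$c = 0$ ($c = 40 \cdot 0 = 0$)
$M = -16$ ($M = 6 \left(-3\right) + 2 = -18 + 2 = -16$)
$R{\left(o,m \right)} = - 3 o$
$131 \left(R{\left(3,M \right)} + c\right) = 131 \left(\left(-3\right) 3 + 0\right) = 131 \left(-9 + 0\right) = 131 \left(-9\right) = -1179$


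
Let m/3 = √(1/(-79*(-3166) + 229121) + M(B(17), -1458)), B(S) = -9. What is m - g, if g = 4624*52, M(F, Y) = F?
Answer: -240448 + I*√2066995187790/159745 ≈ -2.4045e+5 + 9.0*I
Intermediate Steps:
m = I*√2066995187790/159745 (m = 3*√(1/(-79*(-3166) + 229121) - 9) = 3*√(1/(250114 + 229121) - 9) = 3*√(1/479235 - 9) = 3*√(-4313114/479235) = 3*(I*√2066995187790/479235) = I*√2066995187790/159745 ≈ 9.0*I)
g = 240448
m - g = I*√2066995187790/159745 - 1*240448 = I*√2066995187790/159745 - 240448 = -240448 + I*√2066995187790/159745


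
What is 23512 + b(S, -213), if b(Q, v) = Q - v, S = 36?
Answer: 23761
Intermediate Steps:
23512 + b(S, -213) = 23512 + (36 - 1*(-213)) = 23512 + (36 + 213) = 23512 + 249 = 23761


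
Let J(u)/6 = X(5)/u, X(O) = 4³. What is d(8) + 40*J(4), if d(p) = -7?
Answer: 3833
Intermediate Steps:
X(O) = 64
J(u) = 384/u (J(u) = 6*(64/u) = 384/u)
d(8) + 40*J(4) = -7 + 40*(384/4) = -7 + 40*(384*(¼)) = -7 + 40*96 = -7 + 3840 = 3833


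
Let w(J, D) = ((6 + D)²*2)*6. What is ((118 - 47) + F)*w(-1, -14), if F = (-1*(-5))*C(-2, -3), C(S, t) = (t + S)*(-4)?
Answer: 131328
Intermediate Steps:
w(J, D) = 12*(6 + D)² (w(J, D) = (2*(6 + D)²)*6 = 12*(6 + D)²)
C(S, t) = -4*S - 4*t (C(S, t) = (S + t)*(-4) = -4*S - 4*t)
F = 100 (F = (-1*(-5))*(-4*(-2) - 4*(-3)) = 5*(8 + 12) = 5*20 = 100)
((118 - 47) + F)*w(-1, -14) = ((118 - 47) + 100)*(12*(6 - 14)²) = (71 + 100)*(12*(-8)²) = 171*(12*64) = 171*768 = 131328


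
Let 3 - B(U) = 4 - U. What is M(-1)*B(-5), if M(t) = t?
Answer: 6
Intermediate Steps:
B(U) = -1 + U (B(U) = 3 - (4 - U) = 3 + (-4 + U) = -1 + U)
M(-1)*B(-5) = -(-1 - 5) = -1*(-6) = 6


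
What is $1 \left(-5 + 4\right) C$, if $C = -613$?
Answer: $613$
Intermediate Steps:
$1 \left(-5 + 4\right) C = 1 \left(-5 + 4\right) \left(-613\right) = 1 \left(-1\right) \left(-613\right) = \left(-1\right) \left(-613\right) = 613$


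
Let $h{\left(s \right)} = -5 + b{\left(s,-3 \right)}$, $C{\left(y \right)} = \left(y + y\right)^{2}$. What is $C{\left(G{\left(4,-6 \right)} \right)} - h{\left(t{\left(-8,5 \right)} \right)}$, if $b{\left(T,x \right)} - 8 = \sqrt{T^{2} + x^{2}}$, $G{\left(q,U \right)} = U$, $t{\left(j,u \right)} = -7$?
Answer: $141 - \sqrt{58} \approx 133.38$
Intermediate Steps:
$C{\left(y \right)} = 4 y^{2}$ ($C{\left(y \right)} = \left(2 y\right)^{2} = 4 y^{2}$)
$b{\left(T,x \right)} = 8 + \sqrt{T^{2} + x^{2}}$
$h{\left(s \right)} = 3 + \sqrt{9 + s^{2}}$ ($h{\left(s \right)} = -5 + \left(8 + \sqrt{s^{2} + \left(-3\right)^{2}}\right) = -5 + \left(8 + \sqrt{s^{2} + 9}\right) = -5 + \left(8 + \sqrt{9 + s^{2}}\right) = 3 + \sqrt{9 + s^{2}}$)
$C{\left(G{\left(4,-6 \right)} \right)} - h{\left(t{\left(-8,5 \right)} \right)} = 4 \left(-6\right)^{2} - \left(3 + \sqrt{9 + \left(-7\right)^{2}}\right) = 4 \cdot 36 - \left(3 + \sqrt{9 + 49}\right) = 144 - \left(3 + \sqrt{58}\right) = 141 - \sqrt{58}$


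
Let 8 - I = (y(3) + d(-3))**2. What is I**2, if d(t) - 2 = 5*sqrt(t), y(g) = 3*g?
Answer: -34856 + 8360*I*sqrt(3) ≈ -34856.0 + 14480.0*I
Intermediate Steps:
d(t) = 2 + 5*sqrt(t)
I = 8 - (11 + 5*I*sqrt(3))**2 (I = 8 - (3*3 + (2 + 5*sqrt(-3)))**2 = 8 - (9 + (2 + 5*(I*sqrt(3))))**2 = 8 - (9 + (2 + 5*I*sqrt(3)))**2 = 8 - (11 + 5*I*sqrt(3))**2 ≈ -38.0 - 190.53*I)
I**2 = (-38 - 110*I*sqrt(3))**2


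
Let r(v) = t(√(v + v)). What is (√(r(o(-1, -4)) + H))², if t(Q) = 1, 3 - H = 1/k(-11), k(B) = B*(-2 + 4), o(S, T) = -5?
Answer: 89/22 ≈ 4.0455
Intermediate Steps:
k(B) = 2*B (k(B) = B*2 = 2*B)
H = 67/22 (H = 3 - 1/(2*(-11)) = 3 - 1/(-22) = 3 - 1*(-1/22) = 3 + 1/22 = 67/22 ≈ 3.0455)
r(v) = 1
(√(r(o(-1, -4)) + H))² = (√(1 + 67/22))² = (√(89/22))² = (√1958/22)² = 89/22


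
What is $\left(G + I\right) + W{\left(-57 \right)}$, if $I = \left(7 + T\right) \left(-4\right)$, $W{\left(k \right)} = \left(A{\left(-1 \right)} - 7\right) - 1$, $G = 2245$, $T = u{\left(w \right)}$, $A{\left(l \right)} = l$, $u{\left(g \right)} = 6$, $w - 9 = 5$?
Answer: $2184$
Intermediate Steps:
$w = 14$ ($w = 9 + 5 = 14$)
$T = 6$
$W{\left(k \right)} = -9$ ($W{\left(k \right)} = \left(-1 - 7\right) - 1 = -8 - 1 = -9$)
$I = -52$ ($I = \left(7 + 6\right) \left(-4\right) = 13 \left(-4\right) = -52$)
$\left(G + I\right) + W{\left(-57 \right)} = \left(2245 - 52\right) - 9 = 2193 - 9 = 2184$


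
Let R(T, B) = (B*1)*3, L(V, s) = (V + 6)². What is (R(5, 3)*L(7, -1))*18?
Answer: 27378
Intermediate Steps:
L(V, s) = (6 + V)²
R(T, B) = 3*B (R(T, B) = B*3 = 3*B)
(R(5, 3)*L(7, -1))*18 = ((3*3)*(6 + 7)²)*18 = (9*13²)*18 = (9*169)*18 = 1521*18 = 27378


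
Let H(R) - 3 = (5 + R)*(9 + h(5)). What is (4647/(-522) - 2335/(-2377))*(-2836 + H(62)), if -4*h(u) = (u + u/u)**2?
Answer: 9280009939/413598 ≈ 22437.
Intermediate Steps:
h(u) = -(1 + u)**2/4 (h(u) = -(u + u/u)**2/4 = -(u + 1)**2/4 = -(1 + u)**2/4)
H(R) = 3 (H(R) = 3 + (5 + R)*(9 - (1 + 5)**2/4) = 3 + (5 + R)*(9 - 1/4*6**2) = 3 + (5 + R)*(9 - 1/4*36) = 3 + (5 + R)*(9 - 9) = 3 + (5 + R)*0 = 3 + 0 = 3)
(4647/(-522) - 2335/(-2377))*(-2836 + H(62)) = (4647/(-522) - 2335/(-2377))*(-2836 + 3) = (4647*(-1/522) - 2335*(-1/2377))*(-2833) = (-1549/174 + 2335/2377)*(-2833) = -3275683/413598*(-2833) = 9280009939/413598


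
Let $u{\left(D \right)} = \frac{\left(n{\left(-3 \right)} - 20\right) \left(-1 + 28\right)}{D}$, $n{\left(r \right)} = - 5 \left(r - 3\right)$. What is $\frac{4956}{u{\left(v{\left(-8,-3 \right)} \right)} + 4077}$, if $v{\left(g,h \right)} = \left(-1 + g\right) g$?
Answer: $\frac{6608}{5441} \approx 1.2145$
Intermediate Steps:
$v{\left(g,h \right)} = g \left(-1 + g\right)$
$n{\left(r \right)} = 15 - 5 r$ ($n{\left(r \right)} = - 5 \left(-3 + r\right) = 15 - 5 r$)
$u{\left(D \right)} = \frac{270}{D}$ ($u{\left(D \right)} = \frac{\left(\left(15 - -15\right) - 20\right) \left(-1 + 28\right)}{D} = \frac{\left(\left(15 + 15\right) - 20\right) 27}{D} = \frac{\left(30 - 20\right) 27}{D} = \frac{10 \cdot 27}{D} = \frac{270}{D}$)
$\frac{4956}{u{\left(v{\left(-8,-3 \right)} \right)} + 4077} = \frac{4956}{\frac{270}{\left(-8\right) \left(-1 - 8\right)} + 4077} = \frac{4956}{\frac{270}{\left(-8\right) \left(-9\right)} + 4077} = \frac{4956}{\frac{270}{72} + 4077} = \frac{4956}{270 \cdot \frac{1}{72} + 4077} = \frac{4956}{\frac{15}{4} + 4077} = \frac{4956}{\frac{16323}{4}} = 4956 \cdot \frac{4}{16323} = \frac{6608}{5441}$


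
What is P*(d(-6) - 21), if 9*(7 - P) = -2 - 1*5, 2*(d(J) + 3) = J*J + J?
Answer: -70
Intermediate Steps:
d(J) = -3 + J/2 + J²/2 (d(J) = -3 + (J*J + J)/2 = -3 + (J² + J)/2 = -3 + (J + J²)/2 = -3 + (J/2 + J²/2) = -3 + J/2 + J²/2)
P = 70/9 (P = 7 - (-2 - 1*5)/9 = 7 - (-2 - 5)/9 = 7 - ⅑*(-7) = 7 + 7/9 = 70/9 ≈ 7.7778)
P*(d(-6) - 21) = 70*((-3 + (½)*(-6) + (½)*(-6)²) - 21)/9 = 70*((-3 - 3 + (½)*36) - 21)/9 = 70*((-3 - 3 + 18) - 21)/9 = 70*(12 - 21)/9 = (70/9)*(-9) = -70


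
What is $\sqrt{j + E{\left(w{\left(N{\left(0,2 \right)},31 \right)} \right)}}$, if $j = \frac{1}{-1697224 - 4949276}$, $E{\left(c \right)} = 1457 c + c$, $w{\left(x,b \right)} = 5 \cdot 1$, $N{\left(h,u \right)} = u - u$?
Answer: $\frac{\sqrt{357825294217615}}{221550} \approx 85.381$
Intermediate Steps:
$N{\left(h,u \right)} = 0$
$w{\left(x,b \right)} = 5$
$E{\left(c \right)} = 1458 c$
$j = - \frac{1}{6646500}$ ($j = \frac{1}{-6646500} = - \frac{1}{6646500} \approx -1.5046 \cdot 10^{-7}$)
$\sqrt{j + E{\left(w{\left(N{\left(0,2 \right)},31 \right)} \right)}} = \sqrt{- \frac{1}{6646500} + 1458 \cdot 5} = \sqrt{- \frac{1}{6646500} + 7290} = \sqrt{\frac{48452984999}{6646500}} = \frac{\sqrt{357825294217615}}{221550}$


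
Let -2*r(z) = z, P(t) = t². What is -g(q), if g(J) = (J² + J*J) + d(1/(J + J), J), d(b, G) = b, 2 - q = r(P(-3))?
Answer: -2199/26 ≈ -84.577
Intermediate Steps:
r(z) = -z/2
q = 13/2 (q = 2 - (-1)*(-3)²/2 = 2 - (-1)*9/2 = 2 - 1*(-9/2) = 2 + 9/2 = 13/2 ≈ 6.5000)
g(J) = 1/(2*J) + 2*J² (g(J) = (J² + J*J) + 1/(J + J) = (J² + J²) + 1/(2*J) = 2*J² + 1/(2*J) = 1/(2*J) + 2*J²)
-g(q) = -(1 + 4*(13/2)³)/(2*13/2) = -2*(1 + 4*(2197/8))/(2*13) = -2*(1 + 2197/2)/(2*13) = -2*2199/(2*13*2) = -1*2199/26 = -2199/26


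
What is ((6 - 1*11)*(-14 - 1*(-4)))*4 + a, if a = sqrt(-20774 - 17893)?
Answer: 200 + I*sqrt(38667) ≈ 200.0 + 196.64*I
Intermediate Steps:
a = I*sqrt(38667) (a = sqrt(-38667) = I*sqrt(38667) ≈ 196.64*I)
((6 - 1*11)*(-14 - 1*(-4)))*4 + a = ((6 - 1*11)*(-14 - 1*(-4)))*4 + I*sqrt(38667) = ((6 - 11)*(-14 + 4))*4 + I*sqrt(38667) = -5*(-10)*4 + I*sqrt(38667) = 50*4 + I*sqrt(38667) = 200 + I*sqrt(38667)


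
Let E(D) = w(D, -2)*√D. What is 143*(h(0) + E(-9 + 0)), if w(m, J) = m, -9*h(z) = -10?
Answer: 1430/9 - 3861*I ≈ 158.89 - 3861.0*I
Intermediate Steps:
h(z) = 10/9 (h(z) = -⅑*(-10) = 10/9)
E(D) = D^(3/2) (E(D) = D*√D = D^(3/2))
143*(h(0) + E(-9 + 0)) = 143*(10/9 + (-9 + 0)^(3/2)) = 143*(10/9 + (-9)^(3/2)) = 143*(10/9 - 27*I) = 1430/9 - 3861*I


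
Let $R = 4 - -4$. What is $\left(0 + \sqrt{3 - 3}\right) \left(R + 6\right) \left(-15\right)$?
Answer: $0$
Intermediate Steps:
$R = 8$ ($R = 4 + 4 = 8$)
$\left(0 + \sqrt{3 - 3}\right) \left(R + 6\right) \left(-15\right) = \left(0 + \sqrt{3 - 3}\right) \left(8 + 6\right) \left(-15\right) = \left(0 + \sqrt{0}\right) 14 \left(-15\right) = \left(0 + 0\right) 14 \left(-15\right) = 0 \cdot 14 \left(-15\right) = 0 \left(-15\right) = 0$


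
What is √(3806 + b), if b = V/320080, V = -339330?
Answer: √974551697030/16004 ≈ 61.684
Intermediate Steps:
b = -33933/32008 (b = -339330/320080 = -339330*1/320080 = -33933/32008 ≈ -1.0601)
√(3806 + b) = √(3806 - 33933/32008) = √(121788515/32008) = √974551697030/16004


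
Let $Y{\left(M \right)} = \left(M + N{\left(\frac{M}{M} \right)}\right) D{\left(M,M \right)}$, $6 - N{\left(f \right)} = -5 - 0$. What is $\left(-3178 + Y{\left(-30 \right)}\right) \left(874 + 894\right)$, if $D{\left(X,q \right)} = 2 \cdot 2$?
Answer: $-5753072$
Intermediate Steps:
$D{\left(X,q \right)} = 4$
$N{\left(f \right)} = 11$ ($N{\left(f \right)} = 6 - \left(-5 - 0\right) = 6 - \left(-5 + 0\right) = 6 - -5 = 6 + 5 = 11$)
$Y{\left(M \right)} = 44 + 4 M$ ($Y{\left(M \right)} = \left(M + 11\right) 4 = \left(11 + M\right) 4 = 44 + 4 M$)
$\left(-3178 + Y{\left(-30 \right)}\right) \left(874 + 894\right) = \left(-3178 + \left(44 + 4 \left(-30\right)\right)\right) \left(874 + 894\right) = \left(-3178 + \left(44 - 120\right)\right) 1768 = \left(-3178 - 76\right) 1768 = \left(-3254\right) 1768 = -5753072$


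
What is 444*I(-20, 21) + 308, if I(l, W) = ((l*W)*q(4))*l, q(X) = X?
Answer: 14918708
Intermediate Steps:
I(l, W) = 4*W*l² (I(l, W) = ((l*W)*4)*l = ((W*l)*4)*l = (4*W*l)*l = 4*W*l²)
444*I(-20, 21) + 308 = 444*(4*21*(-20)²) + 308 = 444*(4*21*400) + 308 = 444*33600 + 308 = 14918400 + 308 = 14918708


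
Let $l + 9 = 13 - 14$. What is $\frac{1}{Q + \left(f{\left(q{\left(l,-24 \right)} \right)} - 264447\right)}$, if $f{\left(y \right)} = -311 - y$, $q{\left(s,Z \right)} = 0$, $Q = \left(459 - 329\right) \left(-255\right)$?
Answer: $- \frac{1}{297908} \approx -3.3567 \cdot 10^{-6}$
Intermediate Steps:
$Q = -33150$ ($Q = 130 \left(-255\right) = -33150$)
$l = -10$ ($l = -9 + \left(13 - 14\right) = -9 - 1 = -10$)
$\frac{1}{Q + \left(f{\left(q{\left(l,-24 \right)} \right)} - 264447\right)} = \frac{1}{-33150 - 264758} = \frac{1}{-297908} = - \frac{1}{297908}$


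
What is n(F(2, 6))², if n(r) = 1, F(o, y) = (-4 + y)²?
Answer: 1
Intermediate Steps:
n(F(2, 6))² = 1² = 1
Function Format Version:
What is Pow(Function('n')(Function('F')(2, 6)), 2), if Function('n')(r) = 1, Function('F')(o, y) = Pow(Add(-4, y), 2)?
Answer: 1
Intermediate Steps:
Pow(Function('n')(Function('F')(2, 6)), 2) = Pow(1, 2) = 1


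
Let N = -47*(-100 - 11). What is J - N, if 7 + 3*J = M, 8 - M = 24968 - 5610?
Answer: -35008/3 ≈ -11669.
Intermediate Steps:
M = -19350 (M = 8 - (24968 - 5610) = 8 - 1*19358 = 8 - 19358 = -19350)
J = -19357/3 (J = -7/3 + (⅓)*(-19350) = -7/3 - 6450 = -19357/3 ≈ -6452.3)
N = 5217 (N = -47*(-111) = 5217)
J - N = -19357/3 - 1*5217 = -19357/3 - 5217 = -35008/3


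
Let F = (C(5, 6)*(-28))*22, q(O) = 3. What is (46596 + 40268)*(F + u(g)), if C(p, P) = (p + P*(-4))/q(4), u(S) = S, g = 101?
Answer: 1042976048/3 ≈ 3.4766e+8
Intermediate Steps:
C(p, P) = -4*P/3 + p/3 (C(p, P) = (p + P*(-4))/3 = (p - 4*P)*(⅓) = -4*P/3 + p/3)
F = 11704/3 (F = ((-4/3*6 + (⅓)*5)*(-28))*22 = ((-8 + 5/3)*(-28))*22 = -19/3*(-28)*22 = (532/3)*22 = 11704/3 ≈ 3901.3)
(46596 + 40268)*(F + u(g)) = (46596 + 40268)*(11704/3 + 101) = 86864*(12007/3) = 1042976048/3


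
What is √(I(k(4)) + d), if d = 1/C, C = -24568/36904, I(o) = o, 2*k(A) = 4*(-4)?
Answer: I*√89614851/3071 ≈ 3.0826*I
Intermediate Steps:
k(A) = -8 (k(A) = (4*(-4))/2 = (½)*(-16) = -8)
C = -3071/4613 (C = -24568*1/36904 = -3071/4613 ≈ -0.66573)
d = -4613/3071 (d = 1/(-3071/4613) = -4613/3071 ≈ -1.5021)
√(I(k(4)) + d) = √(-8 - 4613/3071) = √(-29181/3071) = I*√89614851/3071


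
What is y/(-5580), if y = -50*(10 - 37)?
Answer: -15/62 ≈ -0.24194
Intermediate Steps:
y = 1350 (y = -50*(-27) = 1350)
y/(-5580) = 1350/(-5580) = 1350*(-1/5580) = -15/62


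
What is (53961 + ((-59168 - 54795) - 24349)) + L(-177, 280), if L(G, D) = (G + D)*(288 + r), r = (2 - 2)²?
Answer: -54687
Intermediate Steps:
r = 0 (r = 0² = 0)
L(G, D) = 288*D + 288*G (L(G, D) = (G + D)*(288 + 0) = (D + G)*288 = 288*D + 288*G)
(53961 + ((-59168 - 54795) - 24349)) + L(-177, 280) = (53961 + ((-59168 - 54795) - 24349)) + (288*280 + 288*(-177)) = (53961 + (-113963 - 24349)) + (80640 - 50976) = (53961 - 138312) + 29664 = -84351 + 29664 = -54687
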